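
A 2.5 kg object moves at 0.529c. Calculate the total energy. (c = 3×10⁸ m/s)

γ = 1/√(1 - 0.529²) = 1.178
mc² = 2.5 × (3×10⁸)² = 2.250×10¹⁷ J
E = γmc² = 1.178 × 2.250×10¹⁷ = 2.651×10¹⁷ J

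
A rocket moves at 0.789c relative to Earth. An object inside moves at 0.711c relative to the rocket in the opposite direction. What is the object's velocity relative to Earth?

Object's velocity in rocket frame is u' = -0.711c
u = (u' + v)/(1 + u'v/c²) = (v - 0.711)/(1 - 0.711·v/c²)
Numerator: 0.789 - 0.711 = 0.078
Denominator: 1 - 0.560979 = 0.439021
u = 0.078/0.439021 = 0.1777c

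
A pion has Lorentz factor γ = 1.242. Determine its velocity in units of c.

From γ = 1/√(1 - v²/c²):
1/γ² = 1/1.242² = 0.64827
v²/c² = 1 - 0.64827 = 0.35173
v/c = √(0.35173) = 0.5931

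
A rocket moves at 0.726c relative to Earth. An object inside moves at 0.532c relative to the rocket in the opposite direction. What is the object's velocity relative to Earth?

Object's velocity in rocket frame is u' = -0.532c
u = (u' + v)/(1 + u'v/c²) = (v - 0.532)/(1 - 0.532·v/c²)
Numerator: 0.726 - 0.532 = 0.194
Denominator: 1 - 0.386232 = 0.613768
u = 0.194/0.613768 = 0.3161c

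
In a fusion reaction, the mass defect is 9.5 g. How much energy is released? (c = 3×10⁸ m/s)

Convert mass defect: Δm = 9.5 g = 0.0095 kg
E = Δm·c² = 0.0095 × (3×10⁸)²
= 0.0095 × 9×10¹⁶ = 8.550×10¹⁴ J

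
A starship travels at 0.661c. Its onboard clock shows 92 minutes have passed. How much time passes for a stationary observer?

Proper time Δt₀ = 92 minutes
γ = 1/√(1 - 0.661²) = 1.333
Δt = γΔt₀ = 1.333 × 92 = 122.6 minutes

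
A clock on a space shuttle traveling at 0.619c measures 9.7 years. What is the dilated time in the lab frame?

Proper time Δt₀ = 9.7 years
γ = 1/√(1 - 0.619²) = 1.273
Δt = γΔt₀ = 1.273 × 9.7 = 12.35 years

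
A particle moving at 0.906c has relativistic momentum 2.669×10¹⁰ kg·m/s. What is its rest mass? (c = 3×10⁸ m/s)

γ = 1/√(1 - 0.906²) = 2.363
v = 0.906 × 3×10⁸ = 2.718×10⁸ m/s
m = p/(γv) = 2.669×10¹⁰/(2.363 × 2.718×10⁸) = 41.56 kg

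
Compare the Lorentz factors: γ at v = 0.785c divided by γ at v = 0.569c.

γ₁ = 1/√(1 - 0.785²) = 1.614
γ₂ = 1/√(1 - 0.569²) = 1.216
γ₁/γ₂ = 1.614/1.216 = 1.327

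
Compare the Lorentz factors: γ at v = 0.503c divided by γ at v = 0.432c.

γ₁ = 1/√(1 - 0.503²) = 1.157
γ₂ = 1/√(1 - 0.432²) = 1.109
γ₁/γ₂ = 1.157/1.109 = 1.043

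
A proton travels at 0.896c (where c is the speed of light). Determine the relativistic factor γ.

v/c = 0.896, so (v/c)² = 0.802816
1 - (v/c)² = 0.197184
γ = 1/√(0.197184) = 2.252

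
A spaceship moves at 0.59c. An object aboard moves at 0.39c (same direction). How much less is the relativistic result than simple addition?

Classical: u' + v = 0.39 + 0.59 = 0.98c
Relativistic: u = (0.39 + 0.59)/(1 + 0.2301) = 0.98/1.2301 = 0.7967c
Difference: 0.98 - 0.7967 = 0.1833c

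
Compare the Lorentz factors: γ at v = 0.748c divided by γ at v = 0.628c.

γ₁ = 1/√(1 - 0.748²) = 1.507
γ₂ = 1/√(1 - 0.628²) = 1.285
γ₁/γ₂ = 1.507/1.285 = 1.173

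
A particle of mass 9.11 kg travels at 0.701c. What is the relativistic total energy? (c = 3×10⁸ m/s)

γ = 1/√(1 - 0.701²) = 1.4022
mc² = 9.11 × (3×10⁸)² = 8.199×10¹⁷ J
E = γmc² = 1.4022 × 8.199×10¹⁷ = 1.150×10¹⁸ J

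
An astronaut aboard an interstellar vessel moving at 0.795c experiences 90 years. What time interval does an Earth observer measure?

Proper time Δt₀ = 90 years
γ = 1/√(1 - 0.795²) = 1.649
Δt = γΔt₀ = 1.649 × 90 = 148.4 years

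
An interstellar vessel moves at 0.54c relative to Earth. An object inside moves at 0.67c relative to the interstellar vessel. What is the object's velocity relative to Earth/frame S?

u = (u' + v)/(1 + u'v/c²)
Numerator: 0.67 + 0.54 = 1.21
Denominator: 1 + 0.3618 = 1.3618
u = 1.21/1.3618 = 0.8885c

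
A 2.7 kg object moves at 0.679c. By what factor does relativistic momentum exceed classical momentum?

p_rel = γmv, p_class = mv
Ratio = γ = 1/√(1 - 0.679²) = 1.362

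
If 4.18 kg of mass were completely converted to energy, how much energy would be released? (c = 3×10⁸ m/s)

Using E = mc²:
c² = (3×10⁸)² = 9×10¹⁶ m²/s²
E = 4.18 × 9×10¹⁶ = 3.762×10¹⁷ J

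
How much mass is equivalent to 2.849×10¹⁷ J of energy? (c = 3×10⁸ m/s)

From E = mc², we get m = E/c²
c² = (3×10⁸)² = 9×10¹⁶ m²/s²
m = 2.849×10¹⁷ / 9×10¹⁶ = 3.166 kg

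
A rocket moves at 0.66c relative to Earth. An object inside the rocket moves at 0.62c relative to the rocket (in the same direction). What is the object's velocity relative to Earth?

u = (u' + v)/(1 + u'v/c²)
Numerator: 0.62 + 0.66 = 1.28
Denominator: 1 + 0.4092 = 1.4092
u = 1.28/1.4092 = 0.9083c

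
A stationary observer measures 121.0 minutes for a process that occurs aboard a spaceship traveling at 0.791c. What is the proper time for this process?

Dilated time Δt = 121.0 minutes
γ = 1/√(1 - 0.791²) = 1.6345
Δt₀ = Δt/γ = 121.0/1.6345 = 74.03 minutes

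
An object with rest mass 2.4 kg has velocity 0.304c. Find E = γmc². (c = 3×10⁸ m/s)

γ = 1/√(1 - 0.304²) = 1.0497
mc² = 2.4 × (3×10⁸)² = 2.160×10¹⁷ J
E = γmc² = 1.0497 × 2.160×10¹⁷ = 2.267×10¹⁷ J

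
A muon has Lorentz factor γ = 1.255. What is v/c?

From γ = 1/√(1 - v²/c²):
1/γ² = 1/1.255² = 0.6349
v²/c² = 1 - 0.6349 = 0.3651
v/c = √(0.3651) = 0.6042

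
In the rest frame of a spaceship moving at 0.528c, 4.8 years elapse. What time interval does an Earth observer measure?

Proper time Δt₀ = 4.8 years
γ = 1/√(1 - 0.528²) = 1.1775
Δt = γΔt₀ = 1.1775 × 4.8 = 5.652 years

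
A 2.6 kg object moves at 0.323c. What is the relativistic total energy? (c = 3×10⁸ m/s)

γ = 1/√(1 - 0.323²) = 1.057
mc² = 2.6 × (3×10⁸)² = 2.340×10¹⁷ J
E = γmc² = 1.057 × 2.340×10¹⁷ = 2.473×10¹⁷ J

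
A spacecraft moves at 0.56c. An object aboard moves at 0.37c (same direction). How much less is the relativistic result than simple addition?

Classical: u' + v = 0.37 + 0.56 = 0.93c
Relativistic: u = (0.37 + 0.56)/(1 + 0.2072) = 0.93/1.2072 = 0.7704c
Difference: 0.93 - 0.7704 = 0.1596c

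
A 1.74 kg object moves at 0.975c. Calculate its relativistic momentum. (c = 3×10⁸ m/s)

γ = 1/√(1 - 0.975²) = 4.500
v = 0.975 × 3×10⁸ = 2.925×10⁸ m/s
p = γmv = 4.500 × 1.74 × 2.925×10⁸ = 2.290×10⁹ kg·m/s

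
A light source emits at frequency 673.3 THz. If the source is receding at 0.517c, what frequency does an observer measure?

β = v/c = 0.517
(1-β)/(1+β) = 0.483/1.517 = 0.3184
Doppler factor = √(0.3184) = 0.5643
f_obs = 673.3 × 0.5643 = 379.9 THz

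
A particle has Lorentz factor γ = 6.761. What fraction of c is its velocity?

From γ = 1/√(1 - v²/c²):
1/γ² = 1/6.761² = 0.02188
v²/c² = 1 - 0.02188 = 0.9781
v/c = √(0.9781) = 0.9890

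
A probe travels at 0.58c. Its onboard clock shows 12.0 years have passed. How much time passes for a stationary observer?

Proper time Δt₀ = 12.0 years
γ = 1/√(1 - 0.58²) = 1.2276
Δt = γΔt₀ = 1.2276 × 12.0 = 14.73 years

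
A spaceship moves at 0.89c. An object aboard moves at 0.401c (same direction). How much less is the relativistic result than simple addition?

Classical: u' + v = 0.401 + 0.89 = 1.291c
Relativistic: u = (0.401 + 0.89)/(1 + 0.35689) = 1.291/1.35689 = 0.9514c
Difference: 1.291 - 0.9514 = 0.3396c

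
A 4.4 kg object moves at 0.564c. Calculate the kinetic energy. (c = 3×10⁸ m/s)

γ = 1/√(1 - 0.564²) = 1.21098
γ - 1 = 0.21098
KE = (γ-1)mc² = 0.21098 × 4.4 × (3×10⁸)² = 8.355×10¹⁶ J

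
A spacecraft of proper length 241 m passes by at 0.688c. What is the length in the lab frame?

Proper length L₀ = 241 m
γ = 1/√(1 - 0.688²) = 1.378
L = L₀/γ = 241/1.378 = 174.9 m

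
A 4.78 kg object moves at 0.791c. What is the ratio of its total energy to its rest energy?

E = γmc², E₀ = mc²
E/E₀ = γ = 1/√(1 - 0.791²) = 1.634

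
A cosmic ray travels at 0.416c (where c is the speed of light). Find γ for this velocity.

v/c = 0.416, so (v/c)² = 0.173056
1 - (v/c)² = 0.826944
γ = 1/√(0.826944) = 1.100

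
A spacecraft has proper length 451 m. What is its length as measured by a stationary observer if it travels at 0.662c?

Proper length L₀ = 451 m
γ = 1/√(1 - 0.662²) = 1.3342
L = L₀/γ = 451/1.3342 = 338.0 m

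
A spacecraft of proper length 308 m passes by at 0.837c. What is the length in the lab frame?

Proper length L₀ = 308 m
γ = 1/√(1 - 0.837²) = 1.8275
L = L₀/γ = 308/1.8275 = 168.5 m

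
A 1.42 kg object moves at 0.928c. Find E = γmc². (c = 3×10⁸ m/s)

γ = 1/√(1 - 0.928²) = 2.684
mc² = 1.42 × (3×10⁸)² = 1.278×10¹⁷ J
E = γmc² = 2.684 × 1.278×10¹⁷ = 3.430×10¹⁷ J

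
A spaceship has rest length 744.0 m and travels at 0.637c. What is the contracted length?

Proper length L₀ = 744.0 m
γ = 1/√(1 - 0.637²) = 1.2972
L = L₀/γ = 744.0/1.2972 = 573.5 m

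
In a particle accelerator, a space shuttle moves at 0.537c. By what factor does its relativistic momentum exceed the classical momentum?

p_rel = γmv, p_class = mv
Ratio = γ = 1/√(1 - 0.537²)
= 1/√(0.711631) = 1.185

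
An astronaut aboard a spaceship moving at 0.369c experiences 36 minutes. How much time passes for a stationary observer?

Proper time Δt₀ = 36 minutes
γ = 1/√(1 - 0.369²) = 1.0759
Δt = γΔt₀ = 1.0759 × 36 = 38.73 minutes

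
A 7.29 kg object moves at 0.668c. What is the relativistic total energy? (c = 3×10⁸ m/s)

γ = 1/√(1 - 0.668²) = 1.3438
mc² = 7.29 × (3×10⁸)² = 6.561×10¹⁷ J
E = γmc² = 1.3438 × 6.561×10¹⁷ = 8.817×10¹⁷ J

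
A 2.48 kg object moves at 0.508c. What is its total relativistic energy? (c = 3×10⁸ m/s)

γ = 1/√(1 - 0.508²) = 1.161
mc² = 2.48 × (3×10⁸)² = 2.232×10¹⁷ J
E = γmc² = 1.161 × 2.232×10¹⁷ = 2.591×10¹⁷ J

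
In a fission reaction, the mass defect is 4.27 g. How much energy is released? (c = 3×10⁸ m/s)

Convert mass defect: Δm = 4.27 g = 0.00427 kg
E = Δm·c² = 0.00427 × (3×10⁸)²
= 0.00427 × 9×10¹⁶ = 3.843×10¹⁴ J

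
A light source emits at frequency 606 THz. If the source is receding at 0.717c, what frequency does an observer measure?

β = v/c = 0.717
(1-β)/(1+β) = 0.283/1.717 = 0.1648
Doppler factor = √(0.1648) = 0.4060
f_obs = 606 × 0.4060 = 246.0 THz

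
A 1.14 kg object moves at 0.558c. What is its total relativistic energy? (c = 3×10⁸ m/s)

γ = 1/√(1 - 0.558²) = 1.205
mc² = 1.14 × (3×10⁸)² = 1.026×10¹⁷ J
E = γmc² = 1.205 × 1.026×10¹⁷ = 1.236×10¹⁷ J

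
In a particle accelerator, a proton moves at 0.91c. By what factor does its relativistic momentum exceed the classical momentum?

p_rel = γmv, p_class = mv
Ratio = γ = 1/√(1 - 0.91²)
= 1/√(0.1719) = 2.412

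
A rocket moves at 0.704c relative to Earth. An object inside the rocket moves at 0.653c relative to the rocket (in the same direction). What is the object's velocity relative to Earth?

u = (u' + v)/(1 + u'v/c²)
Numerator: 0.653 + 0.704 = 1.357
Denominator: 1 + 0.459712 = 1.459712
u = 1.357/1.459712 = 0.9296c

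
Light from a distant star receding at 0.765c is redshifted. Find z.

β = 0.765
(1+β)/(1-β) = 1.765/0.235 = 7.511
√(7.511) = 2.741
z = 2.741 - 1 = 1.741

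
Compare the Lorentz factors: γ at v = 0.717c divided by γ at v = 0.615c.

γ₁ = 1/√(1 - 0.717²) = 1.4346
γ₂ = 1/√(1 - 0.615²) = 1.2682
γ₁/γ₂ = 1.4346/1.2682 = 1.131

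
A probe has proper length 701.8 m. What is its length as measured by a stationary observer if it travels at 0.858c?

Proper length L₀ = 701.8 m
γ = 1/√(1 - 0.858²) = 1.947
L = L₀/γ = 701.8/1.947 = 360.5 m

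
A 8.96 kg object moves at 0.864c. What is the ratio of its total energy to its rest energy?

E = γmc², E₀ = mc²
E/E₀ = γ = 1/√(1 - 0.864²) = 1.986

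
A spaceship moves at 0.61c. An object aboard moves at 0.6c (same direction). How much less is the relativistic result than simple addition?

Classical: u' + v = 0.6 + 0.61 = 1.21c
Relativistic: u = (0.6 + 0.61)/(1 + 0.366) = 1.21/1.366 = 0.8858c
Difference: 1.21 - 0.8858 = 0.3242c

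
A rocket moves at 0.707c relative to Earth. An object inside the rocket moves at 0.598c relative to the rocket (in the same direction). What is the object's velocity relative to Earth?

u = (u' + v)/(1 + u'v/c²)
Numerator: 0.598 + 0.707 = 1.305
Denominator: 1 + 0.422786 = 1.422786
u = 1.305/1.422786 = 0.9172c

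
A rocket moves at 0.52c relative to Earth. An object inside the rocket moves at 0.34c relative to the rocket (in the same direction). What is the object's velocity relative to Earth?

u = (u' + v)/(1 + u'v/c²)
Numerator: 0.34 + 0.52 = 0.86
Denominator: 1 + 0.1768 = 1.1768
u = 0.86/1.1768 = 0.7308c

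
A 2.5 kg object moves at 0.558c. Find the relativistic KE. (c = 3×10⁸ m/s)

γ = 1/√(1 - 0.558²) = 1.20505
γ - 1 = 0.20505
KE = (γ-1)mc² = 0.20505 × 2.5 × (3×10⁸)² = 4.614×10¹⁶ J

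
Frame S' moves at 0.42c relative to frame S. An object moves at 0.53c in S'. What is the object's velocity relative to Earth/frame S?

u = (u' + v)/(1 + u'v/c²)
Numerator: 0.53 + 0.42 = 0.95
Denominator: 1 + 0.2226 = 1.2226
u = 0.95/1.2226 = 0.7770c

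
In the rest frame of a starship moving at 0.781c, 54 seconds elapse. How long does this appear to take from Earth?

Proper time Δt₀ = 54 seconds
γ = 1/√(1 - 0.781²) = 1.6012
Δt = γΔt₀ = 1.6012 × 54 = 86.46 seconds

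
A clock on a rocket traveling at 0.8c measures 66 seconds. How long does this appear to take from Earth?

Proper time Δt₀ = 66 seconds
γ = 1/√(1 - 0.8²) = 1.667
Δt = γΔt₀ = 1.667 × 66 = 110.0 seconds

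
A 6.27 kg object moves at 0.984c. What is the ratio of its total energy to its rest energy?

E = γmc², E₀ = mc²
E/E₀ = γ = 1/√(1 - 0.984²) = 5.613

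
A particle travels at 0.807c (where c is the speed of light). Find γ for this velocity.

v/c = 0.807, so (v/c)² = 0.651249
1 - (v/c)² = 0.348751
γ = 1/√(0.348751) = 1.693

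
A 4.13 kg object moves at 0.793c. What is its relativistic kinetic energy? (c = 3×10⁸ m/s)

γ = 1/√(1 - 0.793²) = 1.6414
γ - 1 = 0.6414
KE = (γ-1)mc² = 0.6414 × 4.13 × (3×10⁸)² = 2.384×10¹⁷ J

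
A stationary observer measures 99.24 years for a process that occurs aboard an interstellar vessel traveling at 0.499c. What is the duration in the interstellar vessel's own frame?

Dilated time Δt = 99.24 years
γ = 1/√(1 - 0.499²) = 1.154
Δt₀ = Δt/γ = 99.24/1.154 = 86.00 years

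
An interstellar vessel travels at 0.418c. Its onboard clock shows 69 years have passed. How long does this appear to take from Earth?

Proper time Δt₀ = 69 years
γ = 1/√(1 - 0.418²) = 1.10078
Δt = γΔt₀ = 1.10078 × 69 = 75.95 years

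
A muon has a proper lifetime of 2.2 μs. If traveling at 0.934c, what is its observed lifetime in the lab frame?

Proper lifetime τ₀ = 2.2 μs
γ = 1/√(1 - 0.934²) = 2.799
τ = γτ₀ = 2.799 × 2.2 μs = 6.158 μs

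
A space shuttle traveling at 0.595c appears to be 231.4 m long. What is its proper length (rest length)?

Contracted length L = 231.4 m
γ = 1/√(1 - 0.595²) = 1.244
L₀ = γL = 1.244 × 231.4 = 287.9 m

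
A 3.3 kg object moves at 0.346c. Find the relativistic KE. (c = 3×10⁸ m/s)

γ = 1/√(1 - 0.346²) = 1.06583
γ - 1 = 0.06583
KE = (γ-1)mc² = 0.06583 × 3.3 × (3×10⁸)² = 1.955×10¹⁶ J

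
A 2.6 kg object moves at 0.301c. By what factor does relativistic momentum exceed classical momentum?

p_rel = γmv, p_class = mv
Ratio = γ = 1/√(1 - 0.301²) = 1.049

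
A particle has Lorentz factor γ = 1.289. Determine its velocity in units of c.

From γ = 1/√(1 - v²/c²):
1/γ² = 1/1.289² = 0.6019
v²/c² = 1 - 0.6019 = 0.3981
v/c = √(0.3981) = 0.6310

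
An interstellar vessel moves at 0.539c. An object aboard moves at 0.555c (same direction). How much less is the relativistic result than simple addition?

Classical: u' + v = 0.555 + 0.539 = 1.094c
Relativistic: u = (0.555 + 0.539)/(1 + 0.299145) = 1.094/1.299145 = 0.8421c
Difference: 1.094 - 0.8421 = 0.2519c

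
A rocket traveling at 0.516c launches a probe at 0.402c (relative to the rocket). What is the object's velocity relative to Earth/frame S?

u = (u' + v)/(1 + u'v/c²)
Numerator: 0.402 + 0.516 = 0.918
Denominator: 1 + 0.207432 = 1.207432
u = 0.918/1.207432 = 0.7603c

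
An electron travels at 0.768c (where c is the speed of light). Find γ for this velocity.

v/c = 0.768, so (v/c)² = 0.589824
1 - (v/c)² = 0.410176
γ = 1/√(0.410176) = 1.561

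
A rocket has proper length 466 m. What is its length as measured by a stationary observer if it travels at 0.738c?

Proper length L₀ = 466 m
γ = 1/√(1 - 0.738²) = 1.4819
L = L₀/γ = 466/1.4819 = 314.5 m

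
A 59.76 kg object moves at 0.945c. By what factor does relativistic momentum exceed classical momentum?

p_rel = γmv, p_class = mv
Ratio = γ = 1/√(1 - 0.945²) = 3.057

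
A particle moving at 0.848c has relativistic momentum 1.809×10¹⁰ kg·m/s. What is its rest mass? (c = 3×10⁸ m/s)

γ = 1/√(1 - 0.848²) = 1.8868
v = 0.848 × 3×10⁸ = 2.544×10⁸ m/s
m = p/(γv) = 1.809×10¹⁰/(1.8868 × 2.544×10⁸) = 37.69 kg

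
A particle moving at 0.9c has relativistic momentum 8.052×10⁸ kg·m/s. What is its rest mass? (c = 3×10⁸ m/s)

γ = 1/√(1 - 0.9²) = 2.294
v = 0.9 × 3×10⁸ = 2.700×10⁸ m/s
m = p/(γv) = 8.052×10⁸/(2.294 × 2.700×10⁸) = 1.300 kg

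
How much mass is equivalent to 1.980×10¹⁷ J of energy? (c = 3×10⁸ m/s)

From E = mc², we get m = E/c²
c² = (3×10⁸)² = 9×10¹⁶ m²/s²
m = 1.980×10¹⁷ / 9×10¹⁶ = 2.200 kg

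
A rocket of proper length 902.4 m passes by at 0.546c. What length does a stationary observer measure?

Proper length L₀ = 902.4 m
γ = 1/√(1 - 0.546²) = 1.1936
L = L₀/γ = 902.4/1.1936 = 756.0 m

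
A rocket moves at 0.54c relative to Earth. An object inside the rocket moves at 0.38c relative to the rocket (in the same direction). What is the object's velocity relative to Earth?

u = (u' + v)/(1 + u'v/c²)
Numerator: 0.38 + 0.54 = 0.92
Denominator: 1 + 0.2052 = 1.2052
u = 0.92/1.2052 = 0.7634c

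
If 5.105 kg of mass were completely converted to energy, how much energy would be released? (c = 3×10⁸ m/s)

Using E = mc²:
c² = (3×10⁸)² = 9×10¹⁶ m²/s²
E = 5.105 × 9×10¹⁶ = 4.595×10¹⁷ J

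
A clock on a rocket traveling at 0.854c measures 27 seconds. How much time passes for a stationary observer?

Proper time Δt₀ = 27 seconds
γ = 1/√(1 - 0.854²) = 1.9221
Δt = γΔt₀ = 1.9221 × 27 = 51.90 seconds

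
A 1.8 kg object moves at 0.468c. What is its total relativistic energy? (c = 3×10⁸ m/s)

γ = 1/√(1 - 0.468²) = 1.1316
mc² = 1.8 × (3×10⁸)² = 1.620×10¹⁷ J
E = γmc² = 1.1316 × 1.620×10¹⁷ = 1.833×10¹⁷ J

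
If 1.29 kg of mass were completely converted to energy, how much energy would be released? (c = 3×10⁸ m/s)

Using E = mc²:
c² = (3×10⁸)² = 9×10¹⁶ m²/s²
E = 1.29 × 9×10¹⁶ = 1.161×10¹⁷ J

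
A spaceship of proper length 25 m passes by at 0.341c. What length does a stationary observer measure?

Proper length L₀ = 25 m
γ = 1/√(1 - 0.341²) = 1.064
L = L₀/γ = 25/1.064 = 23.50 m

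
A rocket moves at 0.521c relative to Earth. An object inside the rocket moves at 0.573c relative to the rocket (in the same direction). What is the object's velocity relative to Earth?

u = (u' + v)/(1 + u'v/c²)
Numerator: 0.573 + 0.521 = 1.094
Denominator: 1 + 0.298533 = 1.298533
u = 1.094/1.298533 = 0.8425c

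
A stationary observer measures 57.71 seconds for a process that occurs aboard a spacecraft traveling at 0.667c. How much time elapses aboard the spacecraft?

Dilated time Δt = 57.71 seconds
γ = 1/√(1 - 0.667²) = 1.342
Δt₀ = Δt/γ = 57.71/1.342 = 43.00 seconds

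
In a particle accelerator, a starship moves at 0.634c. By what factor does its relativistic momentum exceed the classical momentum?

p_rel = γmv, p_class = mv
Ratio = γ = 1/√(1 - 0.634²)
= 1/√(0.598044) = 1.293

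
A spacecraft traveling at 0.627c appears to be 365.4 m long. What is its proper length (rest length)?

Contracted length L = 365.4 m
γ = 1/√(1 - 0.627²) = 1.2837
L₀ = γL = 1.2837 × 365.4 = 469.1 m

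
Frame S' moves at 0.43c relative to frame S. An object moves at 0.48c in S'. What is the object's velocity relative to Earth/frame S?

u = (u' + v)/(1 + u'v/c²)
Numerator: 0.48 + 0.43 = 0.91
Denominator: 1 + 0.2064 = 1.2064
u = 0.91/1.2064 = 0.7543c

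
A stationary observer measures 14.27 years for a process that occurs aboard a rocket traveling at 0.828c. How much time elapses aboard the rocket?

Dilated time Δt = 14.27 years
γ = 1/√(1 - 0.828²) = 1.7834
Δt₀ = Δt/γ = 14.27/1.7834 = 8.002 years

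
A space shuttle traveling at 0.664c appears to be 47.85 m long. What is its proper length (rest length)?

Contracted length L = 47.85 m
γ = 1/√(1 - 0.664²) = 1.3374
L₀ = γL = 1.3374 × 47.85 = 63.99 m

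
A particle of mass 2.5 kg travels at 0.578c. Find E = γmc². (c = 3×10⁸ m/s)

γ = 1/√(1 - 0.578²) = 1.2254
mc² = 2.5 × (3×10⁸)² = 2.250×10¹⁷ J
E = γmc² = 1.2254 × 2.250×10¹⁷ = 2.757×10¹⁷ J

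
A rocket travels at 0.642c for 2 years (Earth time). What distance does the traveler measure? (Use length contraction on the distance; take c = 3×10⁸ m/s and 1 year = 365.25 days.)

Earth distance: d = v × t = 0.642c × 2 yr = 1.2156×10¹⁶ m
γ = 1.3043
d' = d/γ = 1.2156×10¹⁶/1.3043 = 9.320×10¹⁵ m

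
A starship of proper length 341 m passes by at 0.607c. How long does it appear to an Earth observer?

Proper length L₀ = 341 m
γ = 1/√(1 - 0.607²) = 1.2583
L = L₀/γ = 341/1.2583 = 271.0 m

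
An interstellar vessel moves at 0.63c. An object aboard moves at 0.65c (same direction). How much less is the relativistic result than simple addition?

Classical: u' + v = 0.65 + 0.63 = 1.28c
Relativistic: u = (0.65 + 0.63)/(1 + 0.4095) = 1.28/1.4095 = 0.9081c
Difference: 1.28 - 0.9081 = 0.3719c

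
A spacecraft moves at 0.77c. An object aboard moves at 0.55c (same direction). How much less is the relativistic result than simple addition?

Classical: u' + v = 0.55 + 0.77 = 1.32c
Relativistic: u = (0.55 + 0.77)/(1 + 0.4235) = 1.32/1.4235 = 0.9273c
Difference: 1.32 - 0.9273 = 0.3927c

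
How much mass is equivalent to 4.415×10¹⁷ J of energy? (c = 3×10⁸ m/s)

From E = mc², we get m = E/c²
c² = (3×10⁸)² = 9×10¹⁶ m²/s²
m = 4.415×10¹⁷ / 9×10¹⁶ = 4.906 kg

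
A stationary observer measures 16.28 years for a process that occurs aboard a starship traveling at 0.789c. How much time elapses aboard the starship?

Dilated time Δt = 16.28 years
γ = 1/√(1 - 0.789²) = 1.628
Δt₀ = Δt/γ = 16.28/1.628 = 10.00 years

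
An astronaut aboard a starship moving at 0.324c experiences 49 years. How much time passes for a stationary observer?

Proper time Δt₀ = 49 years
γ = 1/√(1 - 0.324²) = 1.057
Δt = γΔt₀ = 1.057 × 49 = 51.79 years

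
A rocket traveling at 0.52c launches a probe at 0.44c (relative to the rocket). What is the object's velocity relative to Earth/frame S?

u = (u' + v)/(1 + u'v/c²)
Numerator: 0.44 + 0.52 = 0.96
Denominator: 1 + 0.2288 = 1.2288
u = 0.96/1.2288 = 0.7813c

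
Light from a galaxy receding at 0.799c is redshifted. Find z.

β = 0.799
(1+β)/(1-β) = 1.799/0.201 = 8.950
√(8.950) = 2.992
z = 2.992 - 1 = 1.992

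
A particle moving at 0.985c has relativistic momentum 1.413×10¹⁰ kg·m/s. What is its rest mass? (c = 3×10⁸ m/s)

γ = 1/√(1 - 0.985²) = 5.795
v = 0.985 × 3×10⁸ = 2.955×10⁸ m/s
m = p/(γv) = 1.413×10¹⁰/(5.795 × 2.955×10⁸) = 8.251 kg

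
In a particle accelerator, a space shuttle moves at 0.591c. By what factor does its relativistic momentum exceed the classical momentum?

p_rel = γmv, p_class = mv
Ratio = γ = 1/√(1 - 0.591²)
= 1/√(0.650719) = 1.240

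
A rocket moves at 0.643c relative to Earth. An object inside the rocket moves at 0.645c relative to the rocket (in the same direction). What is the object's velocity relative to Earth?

u = (u' + v)/(1 + u'v/c²)
Numerator: 0.645 + 0.643 = 1.288
Denominator: 1 + 0.414735 = 1.414735
u = 1.288/1.414735 = 0.9104c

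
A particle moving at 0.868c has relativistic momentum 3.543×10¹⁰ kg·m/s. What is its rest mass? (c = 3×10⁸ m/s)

γ = 1/√(1 - 0.868²) = 2.014
v = 0.868 × 3×10⁸ = 2.604×10⁸ m/s
m = p/(γv) = 3.543×10¹⁰/(2.014 × 2.604×10⁸) = 67.56 kg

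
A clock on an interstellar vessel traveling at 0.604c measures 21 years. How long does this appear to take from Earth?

Proper time Δt₀ = 21 years
γ = 1/√(1 - 0.604²) = 1.2547
Δt = γΔt₀ = 1.2547 × 21 = 26.35 years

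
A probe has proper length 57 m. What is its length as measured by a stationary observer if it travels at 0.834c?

Proper length L₀ = 57 m
γ = 1/√(1 - 0.834²) = 1.8124
L = L₀/γ = 57/1.8124 = 31.45 m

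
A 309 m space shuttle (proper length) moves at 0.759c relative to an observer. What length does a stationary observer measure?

Proper length L₀ = 309 m
γ = 1/√(1 - 0.759²) = 1.536
L = L₀/γ = 309/1.536 = 201.2 m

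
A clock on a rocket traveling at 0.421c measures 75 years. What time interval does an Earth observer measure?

Proper time Δt₀ = 75 years
γ = 1/√(1 - 0.421²) = 1.10246
Δt = γΔt₀ = 1.10246 × 75 = 82.68 years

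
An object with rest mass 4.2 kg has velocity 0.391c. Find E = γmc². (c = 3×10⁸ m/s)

γ = 1/√(1 - 0.391²) = 1.0865
mc² = 4.2 × (3×10⁸)² = 3.780×10¹⁷ J
E = γmc² = 1.0865 × 3.780×10¹⁷ = 4.107×10¹⁷ J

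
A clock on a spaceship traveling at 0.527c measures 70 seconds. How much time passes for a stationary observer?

Proper time Δt₀ = 70 seconds
γ = 1/√(1 - 0.527²) = 1.1767
Δt = γΔt₀ = 1.1767 × 70 = 82.37 seconds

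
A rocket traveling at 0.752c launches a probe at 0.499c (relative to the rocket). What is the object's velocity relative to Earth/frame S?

u = (u' + v)/(1 + u'v/c²)
Numerator: 0.499 + 0.752 = 1.251
Denominator: 1 + 0.375248 = 1.375248
u = 1.251/1.375248 = 0.9097c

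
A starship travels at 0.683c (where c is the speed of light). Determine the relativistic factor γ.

v/c = 0.683, so (v/c)² = 0.466489
1 - (v/c)² = 0.533511
γ = 1/√(0.533511) = 1.369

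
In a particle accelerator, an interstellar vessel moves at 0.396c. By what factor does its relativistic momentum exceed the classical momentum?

p_rel = γmv, p_class = mv
Ratio = γ = 1/√(1 - 0.396²)
= 1/√(0.843184) = 1.089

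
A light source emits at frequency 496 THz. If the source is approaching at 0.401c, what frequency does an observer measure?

β = v/c = 0.401
(1+β)/(1-β) = 1.401/0.599 = 2.3389
Doppler factor = √(2.3389) = 1.52935
f_obs = 496 × 1.52935 = 758.6 THz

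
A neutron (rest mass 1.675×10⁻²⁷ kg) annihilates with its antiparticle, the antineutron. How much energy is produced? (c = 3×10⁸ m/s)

Both particles have the same rest mass, so total mass = 2m
E = 2m·c² = 2 × 1.675×10⁻²⁷ × (3×10⁸)²
= 2 × 1.675×10⁻²⁷ × 9×10¹⁶
= 3.015×10⁻¹⁰ J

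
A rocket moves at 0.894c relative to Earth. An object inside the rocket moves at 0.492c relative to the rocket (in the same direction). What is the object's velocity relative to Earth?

u = (u' + v)/(1 + u'v/c²)
Numerator: 0.492 + 0.894 = 1.386
Denominator: 1 + 0.439848 = 1.439848
u = 1.386/1.439848 = 0.9626c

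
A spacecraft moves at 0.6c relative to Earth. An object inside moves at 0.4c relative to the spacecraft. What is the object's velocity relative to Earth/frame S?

u = (u' + v)/(1 + u'v/c²)
Numerator: 0.4 + 0.6 = 1
Denominator: 1 + 0.24 = 1.24
u = 1/1.24 = 0.8065c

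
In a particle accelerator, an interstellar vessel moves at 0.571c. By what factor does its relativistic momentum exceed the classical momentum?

p_rel = γmv, p_class = mv
Ratio = γ = 1/√(1 - 0.571²)
= 1/√(0.673959) = 1.218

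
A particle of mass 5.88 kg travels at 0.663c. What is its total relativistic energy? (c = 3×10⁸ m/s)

γ = 1/√(1 - 0.663²) = 1.3358
mc² = 5.88 × (3×10⁸)² = 5.292×10¹⁷ J
E = γmc² = 1.3358 × 5.292×10¹⁷ = 7.069×10¹⁷ J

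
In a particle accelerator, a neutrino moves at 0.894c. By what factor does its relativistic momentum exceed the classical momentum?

p_rel = γmv, p_class = mv
Ratio = γ = 1/√(1 - 0.894²)
= 1/√(0.200764) = 2.232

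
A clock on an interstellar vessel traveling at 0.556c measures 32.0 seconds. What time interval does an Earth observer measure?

Proper time Δt₀ = 32.0 seconds
γ = 1/√(1 - 0.556²) = 1.203
Δt = γΔt₀ = 1.203 × 32.0 = 38.50 seconds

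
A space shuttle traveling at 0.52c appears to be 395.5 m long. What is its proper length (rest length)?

Contracted length L = 395.5 m
γ = 1/√(1 - 0.52²) = 1.1707
L₀ = γL = 1.1707 × 395.5 = 463.0 m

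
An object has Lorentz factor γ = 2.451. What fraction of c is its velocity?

From γ = 1/√(1 - v²/c²):
1/γ² = 1/2.451² = 0.1665
v²/c² = 1 - 0.1665 = 0.8335
v/c = √(0.8335) = 0.9130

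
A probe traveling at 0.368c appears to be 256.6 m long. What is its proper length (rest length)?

Contracted length L = 256.6 m
γ = 1/√(1 - 0.368²) = 1.0755
L₀ = γL = 1.0755 × 256.6 = 276.0 m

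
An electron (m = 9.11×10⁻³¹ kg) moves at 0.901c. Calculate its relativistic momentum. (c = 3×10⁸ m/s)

γ = 1/√(1 - 0.901²) = 2.305
v = 0.901 × 3×10⁸ = 2.703×10⁸ m/s
p = γmv = 2.305 × 9.11×10⁻³¹ × 2.703×10⁸ = 5.676×10⁻²² kg·m/s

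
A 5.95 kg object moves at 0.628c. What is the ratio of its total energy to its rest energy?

E = γmc², E₀ = mc²
E/E₀ = γ = 1/√(1 - 0.628²) = 1.285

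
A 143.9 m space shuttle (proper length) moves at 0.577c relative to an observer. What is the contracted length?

Proper length L₀ = 143.9 m
γ = 1/√(1 - 0.577²) = 1.2244
L = L₀/γ = 143.9/1.2244 = 117.5 m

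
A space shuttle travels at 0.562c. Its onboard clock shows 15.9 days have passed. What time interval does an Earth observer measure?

Proper time Δt₀ = 15.9 days
γ = 1/√(1 - 0.562²) = 1.209
Δt = γΔt₀ = 1.209 × 15.9 = 19.22 days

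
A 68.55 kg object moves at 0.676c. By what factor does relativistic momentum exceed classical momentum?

p_rel = γmv, p_class = mv
Ratio = γ = 1/√(1 - 0.676²) = 1.357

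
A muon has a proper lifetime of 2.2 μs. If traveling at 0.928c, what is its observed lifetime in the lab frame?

Proper lifetime τ₀ = 2.2 μs
γ = 1/√(1 - 0.928²) = 2.684
τ = γτ₀ = 2.684 × 2.2 μs = 5.905 μs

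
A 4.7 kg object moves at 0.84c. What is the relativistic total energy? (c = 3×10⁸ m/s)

γ = 1/√(1 - 0.84²) = 1.843
mc² = 4.7 × (3×10⁸)² = 4.230×10¹⁷ J
E = γmc² = 1.843 × 4.230×10¹⁷ = 7.796×10¹⁷ J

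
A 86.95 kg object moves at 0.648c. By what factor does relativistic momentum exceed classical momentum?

p_rel = γmv, p_class = mv
Ratio = γ = 1/√(1 - 0.648²) = 1.313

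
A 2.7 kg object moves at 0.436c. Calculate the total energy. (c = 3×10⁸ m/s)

γ = 1/√(1 - 0.436²) = 1.111
mc² = 2.7 × (3×10⁸)² = 2.430×10¹⁷ J
E = γmc² = 1.111 × 2.430×10¹⁷ = 2.700×10¹⁷ J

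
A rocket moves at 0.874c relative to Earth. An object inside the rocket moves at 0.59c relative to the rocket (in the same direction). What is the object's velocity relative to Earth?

u = (u' + v)/(1 + u'v/c²)
Numerator: 0.59 + 0.874 = 1.464
Denominator: 1 + 0.51566 = 1.51566
u = 1.464/1.51566 = 0.9659c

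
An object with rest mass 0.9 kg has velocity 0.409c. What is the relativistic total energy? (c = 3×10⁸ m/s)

γ = 1/√(1 - 0.409²) = 1.0958
mc² = 0.9 × (3×10⁸)² = 8.100×10¹⁶ J
E = γmc² = 1.0958 × 8.100×10¹⁶ = 8.876×10¹⁶ J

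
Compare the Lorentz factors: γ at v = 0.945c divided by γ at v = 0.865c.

γ₁ = 1/√(1 - 0.945²) = 3.057
γ₂ = 1/√(1 - 0.865²) = 1.993
γ₁/γ₂ = 3.057/1.993 = 1.534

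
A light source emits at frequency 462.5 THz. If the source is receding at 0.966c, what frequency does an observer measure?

β = v/c = 0.966
(1-β)/(1+β) = 0.034/1.966 = 0.01729
Doppler factor = √(0.01729) = 0.1315
f_obs = 462.5 × 0.1315 = 60.82 THz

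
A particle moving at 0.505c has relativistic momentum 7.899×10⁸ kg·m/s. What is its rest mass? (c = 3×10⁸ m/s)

γ = 1/√(1 - 0.505²) = 1.1586
v = 0.505 × 3×10⁸ = 1.515×10⁸ m/s
m = p/(γv) = 7.899×10⁸/(1.1586 × 1.515×10⁸) = 4.500 kg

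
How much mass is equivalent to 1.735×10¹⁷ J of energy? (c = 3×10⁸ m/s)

From E = mc², we get m = E/c²
c² = (3×10⁸)² = 9×10¹⁶ m²/s²
m = 1.735×10¹⁷ / 9×10¹⁶ = 1.928 kg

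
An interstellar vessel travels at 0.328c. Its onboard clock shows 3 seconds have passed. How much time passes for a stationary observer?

Proper time Δt₀ = 3 seconds
γ = 1/√(1 - 0.328²) = 1.0586
Δt = γΔt₀ = 1.0586 × 3 = 3.176 seconds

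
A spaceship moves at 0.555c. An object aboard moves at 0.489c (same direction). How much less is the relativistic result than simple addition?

Classical: u' + v = 0.489 + 0.555 = 1.044c
Relativistic: u = (0.489 + 0.555)/(1 + 0.271395) = 1.044/1.271395 = 0.8211c
Difference: 1.044 - 0.8211 = 0.2229c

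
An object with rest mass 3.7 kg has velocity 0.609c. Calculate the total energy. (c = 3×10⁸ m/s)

γ = 1/√(1 - 0.609²) = 1.2608
mc² = 3.7 × (3×10⁸)² = 3.330×10¹⁷ J
E = γmc² = 1.2608 × 3.330×10¹⁷ = 4.198×10¹⁷ J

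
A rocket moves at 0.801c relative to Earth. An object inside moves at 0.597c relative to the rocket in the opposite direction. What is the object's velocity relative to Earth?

Object's velocity in rocket frame is u' = -0.597c
u = (u' + v)/(1 + u'v/c²) = (v - 0.597)/(1 - 0.597·v/c²)
Numerator: 0.801 - 0.597 = 0.204
Denominator: 1 - 0.478197 = 0.521803
u = 0.204/0.521803 = 0.3910c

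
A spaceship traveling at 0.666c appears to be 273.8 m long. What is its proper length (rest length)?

Contracted length L = 273.8 m
γ = 1/√(1 - 0.666²) = 1.34057
L₀ = γL = 1.34057 × 273.8 = 367.0 m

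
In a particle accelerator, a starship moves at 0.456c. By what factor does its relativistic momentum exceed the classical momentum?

p_rel = γmv, p_class = mv
Ratio = γ = 1/√(1 - 0.456²)
= 1/√(0.792064) = 1.124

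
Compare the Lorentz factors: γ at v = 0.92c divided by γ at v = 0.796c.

γ₁ = 1/√(1 - 0.92²) = 2.5516
γ₂ = 1/√(1 - 0.796²) = 1.6521
γ₁/γ₂ = 2.5516/1.6521 = 1.544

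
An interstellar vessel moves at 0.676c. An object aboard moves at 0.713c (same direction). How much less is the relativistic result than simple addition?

Classical: u' + v = 0.713 + 0.676 = 1.389c
Relativistic: u = (0.713 + 0.676)/(1 + 0.481988) = 1.389/1.481988 = 0.9373c
Difference: 1.389 - 0.9373 = 0.4517c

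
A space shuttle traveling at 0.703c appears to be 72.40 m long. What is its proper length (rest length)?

Contracted length L = 72.40 m
γ = 1/√(1 - 0.703²) = 1.406
L₀ = γL = 1.406 × 72.40 = 101.8 m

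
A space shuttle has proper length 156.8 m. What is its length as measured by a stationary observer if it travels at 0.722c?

Proper length L₀ = 156.8 m
γ = 1/√(1 - 0.722²) = 1.445
L = L₀/γ = 156.8/1.445 = 108.5 m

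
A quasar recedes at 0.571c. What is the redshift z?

β = 0.571
(1+β)/(1-β) = 1.571/0.429 = 3.662
√(3.662) = 1.9136
z = 1.9136 - 1 = 0.9136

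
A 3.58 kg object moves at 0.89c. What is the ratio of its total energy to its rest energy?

E = γmc², E₀ = mc²
E/E₀ = γ = 1/√(1 - 0.89²) = 2.193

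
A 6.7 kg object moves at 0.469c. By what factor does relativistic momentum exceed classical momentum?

p_rel = γmv, p_class = mv
Ratio = γ = 1/√(1 - 0.469²) = 1.132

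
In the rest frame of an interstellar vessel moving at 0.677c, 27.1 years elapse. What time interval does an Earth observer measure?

Proper time Δt₀ = 27.1 years
γ = 1/√(1 - 0.677²) = 1.3587
Δt = γΔt₀ = 1.3587 × 27.1 = 36.82 years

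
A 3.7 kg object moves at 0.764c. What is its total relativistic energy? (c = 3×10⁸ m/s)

γ = 1/√(1 - 0.764²) = 1.5499
mc² = 3.7 × (3×10⁸)² = 3.330×10¹⁷ J
E = γmc² = 1.5499 × 3.330×10¹⁷ = 5.161×10¹⁷ J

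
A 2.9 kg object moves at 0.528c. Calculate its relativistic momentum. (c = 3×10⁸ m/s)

γ = 1/√(1 - 0.528²) = 1.1775
v = 0.528 × 3×10⁸ = 1.584×10⁸ m/s
p = γmv = 1.1775 × 2.9 × 1.584×10⁸ = 5.409×10⁸ kg·m/s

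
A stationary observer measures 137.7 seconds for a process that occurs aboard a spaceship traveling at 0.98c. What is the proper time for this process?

Dilated time Δt = 137.7 seconds
γ = 1/√(1 - 0.98²) = 5.025
Δt₀ = Δt/γ = 137.7/5.025 = 27.40 seconds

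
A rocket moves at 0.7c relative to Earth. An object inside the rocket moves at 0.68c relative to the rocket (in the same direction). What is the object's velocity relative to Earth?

u = (u' + v)/(1 + u'v/c²)
Numerator: 0.68 + 0.7 = 1.38
Denominator: 1 + 0.476 = 1.476
u = 1.38/1.476 = 0.9350c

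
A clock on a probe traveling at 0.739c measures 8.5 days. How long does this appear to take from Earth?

Proper time Δt₀ = 8.5 days
γ = 1/√(1 - 0.739²) = 1.4843
Δt = γΔt₀ = 1.4843 × 8.5 = 12.62 days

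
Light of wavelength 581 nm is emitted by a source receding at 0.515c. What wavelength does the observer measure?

β = 0.515
Wavelength Doppler factor = √(1.515/0.485) = √(3.124) = 1.767
λ_obs = 581 × 1.767 = 1027 nm (redshift)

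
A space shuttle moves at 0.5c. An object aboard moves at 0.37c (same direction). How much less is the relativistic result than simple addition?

Classical: u' + v = 0.37 + 0.5 = 0.87c
Relativistic: u = (0.37 + 0.5)/(1 + 0.185) = 0.87/1.185 = 0.7342c
Difference: 0.87 - 0.7342 = 0.1358c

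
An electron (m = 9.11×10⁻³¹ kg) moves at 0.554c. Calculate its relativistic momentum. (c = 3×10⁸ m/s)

γ = 1/√(1 - 0.554²) = 1.2012
v = 0.554 × 3×10⁸ = 1.662×10⁸ m/s
p = γmv = 1.2012 × 9.11×10⁻³¹ × 1.662×10⁸ = 1.819×10⁻²² kg·m/s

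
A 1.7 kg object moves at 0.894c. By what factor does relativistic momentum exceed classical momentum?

p_rel = γmv, p_class = mv
Ratio = γ = 1/√(1 - 0.894²) = 2.232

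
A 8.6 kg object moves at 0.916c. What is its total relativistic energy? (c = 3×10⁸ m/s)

γ = 1/√(1 - 0.916²) = 2.4927
mc² = 8.6 × (3×10⁸)² = 7.740×10¹⁷ J
E = γmc² = 2.4927 × 7.740×10¹⁷ = 1.929×10¹⁸ J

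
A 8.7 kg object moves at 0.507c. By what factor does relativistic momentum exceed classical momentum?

p_rel = γmv, p_class = mv
Ratio = γ = 1/√(1 - 0.507²) = 1.160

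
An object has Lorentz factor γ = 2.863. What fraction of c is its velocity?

From γ = 1/√(1 - v²/c²):
1/γ² = 1/2.863² = 0.1220
v²/c² = 1 - 0.1220 = 0.8780
v/c = √(0.8780) = 0.9370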